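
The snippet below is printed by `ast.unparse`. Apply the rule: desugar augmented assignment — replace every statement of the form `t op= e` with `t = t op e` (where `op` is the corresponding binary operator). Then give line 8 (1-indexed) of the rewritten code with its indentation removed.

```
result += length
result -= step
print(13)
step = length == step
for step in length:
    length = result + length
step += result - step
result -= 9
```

result = result - 9

Transformed code:
result = result + length
result = result - step
print(13)
step = length == step
for step in length:
    length = result + length
step = step + (result - step)
result = result - 9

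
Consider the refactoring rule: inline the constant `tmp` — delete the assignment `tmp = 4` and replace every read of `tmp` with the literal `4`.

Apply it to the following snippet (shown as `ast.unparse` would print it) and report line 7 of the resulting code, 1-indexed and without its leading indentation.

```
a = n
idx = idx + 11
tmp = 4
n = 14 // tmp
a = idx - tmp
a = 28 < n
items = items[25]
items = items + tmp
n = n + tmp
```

Transformed code:
a = n
idx = idx + 11
n = 14 // 4
a = idx - 4
a = 28 < n
items = items[25]
items = items + 4
n = n + 4

items = items + 4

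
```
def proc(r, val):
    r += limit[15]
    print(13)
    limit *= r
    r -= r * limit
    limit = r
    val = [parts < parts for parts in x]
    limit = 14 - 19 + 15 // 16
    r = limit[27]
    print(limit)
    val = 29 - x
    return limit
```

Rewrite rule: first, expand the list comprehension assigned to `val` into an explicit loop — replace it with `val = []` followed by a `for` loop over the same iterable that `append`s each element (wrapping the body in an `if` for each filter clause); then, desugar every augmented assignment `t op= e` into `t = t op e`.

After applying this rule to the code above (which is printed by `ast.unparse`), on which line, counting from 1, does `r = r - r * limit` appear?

5

Transformed code:
def proc(r, val):
    r = r + limit[15]
    print(13)
    limit = limit * r
    r = r - r * limit
    limit = r
    val = []
    for parts in x:
        val.append(parts < parts)
    limit = 14 - 19 + 15 // 16
    r = limit[27]
    print(limit)
    val = 29 - x
    return limit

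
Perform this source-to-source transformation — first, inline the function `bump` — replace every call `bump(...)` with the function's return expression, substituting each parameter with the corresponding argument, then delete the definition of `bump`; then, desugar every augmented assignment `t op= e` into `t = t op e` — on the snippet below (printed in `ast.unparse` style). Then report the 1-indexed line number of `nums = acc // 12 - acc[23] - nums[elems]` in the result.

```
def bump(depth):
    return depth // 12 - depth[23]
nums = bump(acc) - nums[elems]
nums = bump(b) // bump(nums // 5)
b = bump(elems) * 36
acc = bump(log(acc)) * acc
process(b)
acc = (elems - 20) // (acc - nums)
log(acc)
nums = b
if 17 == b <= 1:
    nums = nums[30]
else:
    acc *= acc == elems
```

1

Transformed code:
nums = acc // 12 - acc[23] - nums[elems]
nums = (b // 12 - b[23]) // (nums // 5 // 12 - (nums // 5)[23])
b = (elems // 12 - elems[23]) * 36
acc = (log(acc) // 12 - log(acc)[23]) * acc
process(b)
acc = (elems - 20) // (acc - nums)
log(acc)
nums = b
if 17 == b <= 1:
    nums = nums[30]
else:
    acc = acc * (acc == elems)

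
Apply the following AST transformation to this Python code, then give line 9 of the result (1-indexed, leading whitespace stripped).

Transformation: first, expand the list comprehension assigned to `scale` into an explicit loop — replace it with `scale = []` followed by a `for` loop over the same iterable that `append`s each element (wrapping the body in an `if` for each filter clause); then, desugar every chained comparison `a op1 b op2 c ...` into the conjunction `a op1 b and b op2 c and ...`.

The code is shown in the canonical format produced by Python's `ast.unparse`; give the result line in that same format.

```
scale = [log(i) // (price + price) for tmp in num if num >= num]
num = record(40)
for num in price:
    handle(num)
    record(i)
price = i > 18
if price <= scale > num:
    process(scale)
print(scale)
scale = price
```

Transformed code:
scale = []
for tmp in num:
    if num >= num:
        scale.append(log(i) // (price + price))
num = record(40)
for num in price:
    handle(num)
    record(i)
price = i > 18
if price <= scale and scale > num:
    process(scale)
print(scale)
scale = price

price = i > 18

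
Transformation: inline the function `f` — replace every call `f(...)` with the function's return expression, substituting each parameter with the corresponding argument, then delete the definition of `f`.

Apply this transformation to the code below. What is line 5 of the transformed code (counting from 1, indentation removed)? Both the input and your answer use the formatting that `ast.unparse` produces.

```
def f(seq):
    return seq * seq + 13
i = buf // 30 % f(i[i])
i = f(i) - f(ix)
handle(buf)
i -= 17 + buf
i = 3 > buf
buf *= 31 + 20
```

i = 3 > buf

Transformed code:
i = buf // 30 % (i[i] * i[i] + 13)
i = i * i + 13 - (ix * ix + 13)
handle(buf)
i -= 17 + buf
i = 3 > buf
buf *= 31 + 20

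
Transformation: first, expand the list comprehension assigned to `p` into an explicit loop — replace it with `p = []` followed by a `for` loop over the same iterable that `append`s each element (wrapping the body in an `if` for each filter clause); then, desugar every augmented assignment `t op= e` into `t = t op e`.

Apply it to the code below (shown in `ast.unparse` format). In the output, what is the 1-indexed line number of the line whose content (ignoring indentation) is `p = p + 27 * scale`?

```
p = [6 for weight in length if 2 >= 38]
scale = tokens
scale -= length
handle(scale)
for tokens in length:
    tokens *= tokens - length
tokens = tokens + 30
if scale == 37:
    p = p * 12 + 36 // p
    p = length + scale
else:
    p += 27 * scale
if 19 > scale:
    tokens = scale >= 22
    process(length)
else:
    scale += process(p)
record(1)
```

15

Transformed code:
p = []
for weight in length:
    if 2 >= 38:
        p.append(6)
scale = tokens
scale = scale - length
handle(scale)
for tokens in length:
    tokens = tokens * (tokens - length)
tokens = tokens + 30
if scale == 37:
    p = p * 12 + 36 // p
    p = length + scale
else:
    p = p + 27 * scale
if 19 > scale:
    tokens = scale >= 22
    process(length)
else:
    scale = scale + process(p)
record(1)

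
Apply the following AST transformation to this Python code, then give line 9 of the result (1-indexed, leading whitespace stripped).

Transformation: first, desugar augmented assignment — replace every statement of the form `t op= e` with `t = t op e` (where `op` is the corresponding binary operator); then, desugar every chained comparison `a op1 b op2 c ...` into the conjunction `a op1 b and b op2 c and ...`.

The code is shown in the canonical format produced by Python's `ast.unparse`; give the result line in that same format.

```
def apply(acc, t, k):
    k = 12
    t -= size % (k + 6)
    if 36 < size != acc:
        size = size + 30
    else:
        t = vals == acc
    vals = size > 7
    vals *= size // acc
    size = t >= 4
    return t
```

vals = vals * (size // acc)

Transformed code:
def apply(acc, t, k):
    k = 12
    t = t - size % (k + 6)
    if 36 < size and size != acc:
        size = size + 30
    else:
        t = vals == acc
    vals = size > 7
    vals = vals * (size // acc)
    size = t >= 4
    return t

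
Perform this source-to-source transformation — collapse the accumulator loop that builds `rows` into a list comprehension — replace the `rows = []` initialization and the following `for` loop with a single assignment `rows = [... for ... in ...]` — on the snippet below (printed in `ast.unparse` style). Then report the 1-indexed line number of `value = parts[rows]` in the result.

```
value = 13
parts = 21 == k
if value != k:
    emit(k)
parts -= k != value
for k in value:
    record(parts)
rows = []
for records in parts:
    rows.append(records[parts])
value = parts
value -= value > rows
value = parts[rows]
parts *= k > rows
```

11

Transformed code:
value = 13
parts = 21 == k
if value != k:
    emit(k)
parts -= k != value
for k in value:
    record(parts)
rows = [records[parts] for records in parts]
value = parts
value -= value > rows
value = parts[rows]
parts *= k > rows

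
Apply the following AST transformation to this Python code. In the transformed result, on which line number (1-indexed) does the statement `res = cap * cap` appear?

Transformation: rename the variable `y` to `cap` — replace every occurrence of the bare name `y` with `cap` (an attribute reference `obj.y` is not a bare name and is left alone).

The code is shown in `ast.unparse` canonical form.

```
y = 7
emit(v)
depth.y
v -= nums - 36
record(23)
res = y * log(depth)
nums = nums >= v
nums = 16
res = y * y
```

9

Transformed code:
cap = 7
emit(v)
depth.y
v -= nums - 36
record(23)
res = cap * log(depth)
nums = nums >= v
nums = 16
res = cap * cap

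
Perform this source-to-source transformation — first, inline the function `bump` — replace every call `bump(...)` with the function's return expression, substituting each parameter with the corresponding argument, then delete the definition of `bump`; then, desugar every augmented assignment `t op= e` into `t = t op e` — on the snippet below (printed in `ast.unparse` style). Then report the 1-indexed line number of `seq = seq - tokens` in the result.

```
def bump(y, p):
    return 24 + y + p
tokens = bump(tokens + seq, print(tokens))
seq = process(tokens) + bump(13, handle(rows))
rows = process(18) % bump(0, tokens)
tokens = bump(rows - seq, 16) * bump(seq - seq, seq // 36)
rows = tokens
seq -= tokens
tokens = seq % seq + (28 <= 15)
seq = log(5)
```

6

Transformed code:
tokens = 24 + (tokens + seq) + print(tokens)
seq = process(tokens) + (24 + 13 + handle(rows))
rows = process(18) % (24 + 0 + tokens)
tokens = (24 + (rows - seq) + 16) * (24 + (seq - seq) + seq // 36)
rows = tokens
seq = seq - tokens
tokens = seq % seq + (28 <= 15)
seq = log(5)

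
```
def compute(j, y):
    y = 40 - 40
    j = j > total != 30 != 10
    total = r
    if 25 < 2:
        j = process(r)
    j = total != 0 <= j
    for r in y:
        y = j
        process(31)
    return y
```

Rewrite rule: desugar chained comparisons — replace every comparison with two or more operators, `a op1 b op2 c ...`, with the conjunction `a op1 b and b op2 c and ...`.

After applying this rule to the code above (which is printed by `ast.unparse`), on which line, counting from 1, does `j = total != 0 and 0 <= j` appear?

Transformed code:
def compute(j, y):
    y = 40 - 40
    j = j > total and total != 30 and (30 != 10)
    total = r
    if 25 < 2:
        j = process(r)
    j = total != 0 and 0 <= j
    for r in y:
        y = j
        process(31)
    return y

7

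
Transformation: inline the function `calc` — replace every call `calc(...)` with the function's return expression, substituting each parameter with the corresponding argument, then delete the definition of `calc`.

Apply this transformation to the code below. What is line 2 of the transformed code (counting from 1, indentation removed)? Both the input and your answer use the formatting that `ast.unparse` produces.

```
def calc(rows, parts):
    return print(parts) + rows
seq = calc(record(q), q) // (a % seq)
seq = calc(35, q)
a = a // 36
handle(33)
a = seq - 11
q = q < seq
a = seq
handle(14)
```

seq = print(q) + 35

Transformed code:
seq = (print(q) + record(q)) // (a % seq)
seq = print(q) + 35
a = a // 36
handle(33)
a = seq - 11
q = q < seq
a = seq
handle(14)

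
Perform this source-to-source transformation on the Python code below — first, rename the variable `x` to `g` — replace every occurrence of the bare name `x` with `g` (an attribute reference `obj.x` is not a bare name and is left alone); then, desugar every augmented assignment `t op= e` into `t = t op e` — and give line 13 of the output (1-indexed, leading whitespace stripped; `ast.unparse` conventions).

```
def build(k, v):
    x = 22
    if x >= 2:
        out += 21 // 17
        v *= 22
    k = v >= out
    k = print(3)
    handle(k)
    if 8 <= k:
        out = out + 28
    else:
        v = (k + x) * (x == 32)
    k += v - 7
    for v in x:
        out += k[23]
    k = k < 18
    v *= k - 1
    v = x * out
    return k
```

k = k + (v - 7)

Transformed code:
def build(k, v):
    g = 22
    if g >= 2:
        out = out + 21 // 17
        v = v * 22
    k = v >= out
    k = print(3)
    handle(k)
    if 8 <= k:
        out = out + 28
    else:
        v = (k + g) * (g == 32)
    k = k + (v - 7)
    for v in g:
        out = out + k[23]
    k = k < 18
    v = v * (k - 1)
    v = g * out
    return k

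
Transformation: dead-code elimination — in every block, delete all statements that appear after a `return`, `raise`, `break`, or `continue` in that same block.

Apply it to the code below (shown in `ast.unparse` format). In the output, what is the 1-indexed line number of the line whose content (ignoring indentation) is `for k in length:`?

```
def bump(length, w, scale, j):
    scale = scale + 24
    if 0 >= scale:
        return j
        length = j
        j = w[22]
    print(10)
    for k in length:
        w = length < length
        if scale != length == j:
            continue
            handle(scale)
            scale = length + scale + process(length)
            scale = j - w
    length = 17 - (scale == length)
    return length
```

6

Transformed code:
def bump(length, w, scale, j):
    scale = scale + 24
    if 0 >= scale:
        return j
    print(10)
    for k in length:
        w = length < length
        if scale != length == j:
            continue
    length = 17 - (scale == length)
    return length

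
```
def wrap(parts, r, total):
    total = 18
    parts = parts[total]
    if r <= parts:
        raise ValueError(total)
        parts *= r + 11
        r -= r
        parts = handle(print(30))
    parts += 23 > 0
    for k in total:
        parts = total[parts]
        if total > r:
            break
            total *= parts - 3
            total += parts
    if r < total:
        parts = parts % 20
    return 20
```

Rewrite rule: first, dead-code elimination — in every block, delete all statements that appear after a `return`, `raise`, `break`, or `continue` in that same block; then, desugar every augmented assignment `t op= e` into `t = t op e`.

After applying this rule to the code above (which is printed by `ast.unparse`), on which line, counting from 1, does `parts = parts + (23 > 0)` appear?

6

Transformed code:
def wrap(parts, r, total):
    total = 18
    parts = parts[total]
    if r <= parts:
        raise ValueError(total)
    parts = parts + (23 > 0)
    for k in total:
        parts = total[parts]
        if total > r:
            break
    if r < total:
        parts = parts % 20
    return 20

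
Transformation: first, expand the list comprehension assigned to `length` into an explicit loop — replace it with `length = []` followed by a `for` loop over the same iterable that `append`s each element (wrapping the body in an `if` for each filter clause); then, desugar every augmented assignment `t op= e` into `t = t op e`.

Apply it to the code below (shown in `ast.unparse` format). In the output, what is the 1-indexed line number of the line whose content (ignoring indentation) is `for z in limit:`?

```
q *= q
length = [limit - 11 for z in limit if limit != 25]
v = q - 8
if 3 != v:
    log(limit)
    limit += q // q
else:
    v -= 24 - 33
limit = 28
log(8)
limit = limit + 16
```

3

Transformed code:
q = q * q
length = []
for z in limit:
    if limit != 25:
        length.append(limit - 11)
v = q - 8
if 3 != v:
    log(limit)
    limit = limit + q // q
else:
    v = v - (24 - 33)
limit = 28
log(8)
limit = limit + 16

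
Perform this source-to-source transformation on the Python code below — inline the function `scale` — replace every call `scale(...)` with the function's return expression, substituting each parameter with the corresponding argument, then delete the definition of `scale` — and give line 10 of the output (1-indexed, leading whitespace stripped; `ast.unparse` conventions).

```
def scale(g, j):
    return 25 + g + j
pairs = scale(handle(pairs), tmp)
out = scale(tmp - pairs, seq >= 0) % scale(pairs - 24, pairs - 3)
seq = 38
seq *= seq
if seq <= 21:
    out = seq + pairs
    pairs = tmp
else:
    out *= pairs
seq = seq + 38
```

Transformed code:
pairs = 25 + handle(pairs) + tmp
out = (25 + (tmp - pairs) + (seq >= 0)) % (25 + (pairs - 24) + (pairs - 3))
seq = 38
seq *= seq
if seq <= 21:
    out = seq + pairs
    pairs = tmp
else:
    out *= pairs
seq = seq + 38

seq = seq + 38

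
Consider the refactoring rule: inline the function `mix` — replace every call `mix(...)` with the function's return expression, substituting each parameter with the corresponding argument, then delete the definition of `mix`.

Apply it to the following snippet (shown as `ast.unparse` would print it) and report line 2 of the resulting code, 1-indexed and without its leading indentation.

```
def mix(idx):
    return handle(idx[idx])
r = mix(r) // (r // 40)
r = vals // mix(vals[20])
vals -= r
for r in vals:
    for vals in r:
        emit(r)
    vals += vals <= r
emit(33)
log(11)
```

Transformed code:
r = handle(r[r]) // (r // 40)
r = vals // handle(vals[20][vals[20]])
vals -= r
for r in vals:
    for vals in r:
        emit(r)
    vals += vals <= r
emit(33)
log(11)

r = vals // handle(vals[20][vals[20]])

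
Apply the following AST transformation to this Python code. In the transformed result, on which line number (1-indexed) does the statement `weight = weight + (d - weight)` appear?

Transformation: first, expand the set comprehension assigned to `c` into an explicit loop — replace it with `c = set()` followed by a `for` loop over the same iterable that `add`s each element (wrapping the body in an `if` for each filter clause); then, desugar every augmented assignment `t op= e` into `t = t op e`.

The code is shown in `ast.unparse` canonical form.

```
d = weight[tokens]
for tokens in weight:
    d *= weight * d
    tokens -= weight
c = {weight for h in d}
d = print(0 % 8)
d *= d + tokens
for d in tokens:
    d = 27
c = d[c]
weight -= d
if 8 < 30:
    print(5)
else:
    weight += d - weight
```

Transformed code:
d = weight[tokens]
for tokens in weight:
    d = d * (weight * d)
    tokens = tokens - weight
c = set()
for h in d:
    c.add(weight)
d = print(0 % 8)
d = d * (d + tokens)
for d in tokens:
    d = 27
c = d[c]
weight = weight - d
if 8 < 30:
    print(5)
else:
    weight = weight + (d - weight)

17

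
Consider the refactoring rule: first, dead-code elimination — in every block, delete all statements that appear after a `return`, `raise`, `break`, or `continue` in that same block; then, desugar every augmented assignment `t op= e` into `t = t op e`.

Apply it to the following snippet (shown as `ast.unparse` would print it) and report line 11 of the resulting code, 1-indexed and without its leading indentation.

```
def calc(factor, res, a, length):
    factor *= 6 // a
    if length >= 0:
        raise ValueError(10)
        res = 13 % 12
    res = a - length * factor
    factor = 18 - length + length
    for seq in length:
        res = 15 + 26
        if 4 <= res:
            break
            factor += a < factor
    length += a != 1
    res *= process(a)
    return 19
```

length = length + (a != 1)

Transformed code:
def calc(factor, res, a, length):
    factor = factor * (6 // a)
    if length >= 0:
        raise ValueError(10)
    res = a - length * factor
    factor = 18 - length + length
    for seq in length:
        res = 15 + 26
        if 4 <= res:
            break
    length = length + (a != 1)
    res = res * process(a)
    return 19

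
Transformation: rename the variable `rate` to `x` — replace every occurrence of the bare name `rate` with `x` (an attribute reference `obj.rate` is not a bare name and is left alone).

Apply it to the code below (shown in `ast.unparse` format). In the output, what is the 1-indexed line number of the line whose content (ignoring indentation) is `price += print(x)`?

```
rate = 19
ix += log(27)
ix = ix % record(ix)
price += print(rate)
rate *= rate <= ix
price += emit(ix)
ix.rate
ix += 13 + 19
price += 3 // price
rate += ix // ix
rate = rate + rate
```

Transformed code:
x = 19
ix += log(27)
ix = ix % record(ix)
price += print(x)
x *= x <= ix
price += emit(ix)
ix.rate
ix += 13 + 19
price += 3 // price
x += ix // ix
x = x + x

4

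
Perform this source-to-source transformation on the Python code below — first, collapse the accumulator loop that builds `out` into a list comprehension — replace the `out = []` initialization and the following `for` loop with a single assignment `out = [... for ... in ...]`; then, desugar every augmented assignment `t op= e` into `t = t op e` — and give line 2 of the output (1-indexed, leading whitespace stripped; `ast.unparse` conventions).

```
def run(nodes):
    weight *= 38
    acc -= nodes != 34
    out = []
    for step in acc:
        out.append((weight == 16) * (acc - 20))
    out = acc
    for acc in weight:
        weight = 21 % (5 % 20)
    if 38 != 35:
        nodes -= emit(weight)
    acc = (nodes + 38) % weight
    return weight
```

Transformed code:
def run(nodes):
    weight = weight * 38
    acc = acc - (nodes != 34)
    out = [(weight == 16) * (acc - 20) for step in acc]
    out = acc
    for acc in weight:
        weight = 21 % (5 % 20)
    if 38 != 35:
        nodes = nodes - emit(weight)
    acc = (nodes + 38) % weight
    return weight

weight = weight * 38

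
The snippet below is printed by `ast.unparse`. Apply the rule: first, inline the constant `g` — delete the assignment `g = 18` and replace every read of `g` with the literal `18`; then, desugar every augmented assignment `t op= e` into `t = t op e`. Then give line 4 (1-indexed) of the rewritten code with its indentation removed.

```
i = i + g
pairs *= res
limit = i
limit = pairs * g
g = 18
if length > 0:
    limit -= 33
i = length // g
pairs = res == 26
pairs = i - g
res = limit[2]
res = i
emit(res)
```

limit = pairs * 18

Transformed code:
i = i + 18
pairs = pairs * res
limit = i
limit = pairs * 18
if length > 0:
    limit = limit - 33
i = length // 18
pairs = res == 26
pairs = i - 18
res = limit[2]
res = i
emit(res)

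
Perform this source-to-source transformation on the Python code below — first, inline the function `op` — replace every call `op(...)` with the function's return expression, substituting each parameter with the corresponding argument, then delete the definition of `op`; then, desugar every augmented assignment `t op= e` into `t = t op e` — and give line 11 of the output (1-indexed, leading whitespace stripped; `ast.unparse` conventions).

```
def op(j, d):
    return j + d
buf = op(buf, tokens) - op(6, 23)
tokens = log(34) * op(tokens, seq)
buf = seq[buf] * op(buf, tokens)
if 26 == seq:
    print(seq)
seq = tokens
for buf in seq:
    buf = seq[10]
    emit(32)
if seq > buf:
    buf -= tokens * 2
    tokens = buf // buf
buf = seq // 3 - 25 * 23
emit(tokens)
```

Transformed code:
buf = buf + tokens - (6 + 23)
tokens = log(34) * (tokens + seq)
buf = seq[buf] * (buf + tokens)
if 26 == seq:
    print(seq)
seq = tokens
for buf in seq:
    buf = seq[10]
    emit(32)
if seq > buf:
    buf = buf - tokens * 2
    tokens = buf // buf
buf = seq // 3 - 25 * 23
emit(tokens)

buf = buf - tokens * 2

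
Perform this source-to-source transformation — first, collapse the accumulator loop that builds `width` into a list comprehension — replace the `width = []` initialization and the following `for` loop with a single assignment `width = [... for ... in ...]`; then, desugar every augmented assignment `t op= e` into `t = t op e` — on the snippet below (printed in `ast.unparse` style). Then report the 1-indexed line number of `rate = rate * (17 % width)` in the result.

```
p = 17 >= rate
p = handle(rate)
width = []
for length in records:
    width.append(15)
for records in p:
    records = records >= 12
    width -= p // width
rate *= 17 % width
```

7

Transformed code:
p = 17 >= rate
p = handle(rate)
width = [15 for length in records]
for records in p:
    records = records >= 12
    width = width - p // width
rate = rate * (17 % width)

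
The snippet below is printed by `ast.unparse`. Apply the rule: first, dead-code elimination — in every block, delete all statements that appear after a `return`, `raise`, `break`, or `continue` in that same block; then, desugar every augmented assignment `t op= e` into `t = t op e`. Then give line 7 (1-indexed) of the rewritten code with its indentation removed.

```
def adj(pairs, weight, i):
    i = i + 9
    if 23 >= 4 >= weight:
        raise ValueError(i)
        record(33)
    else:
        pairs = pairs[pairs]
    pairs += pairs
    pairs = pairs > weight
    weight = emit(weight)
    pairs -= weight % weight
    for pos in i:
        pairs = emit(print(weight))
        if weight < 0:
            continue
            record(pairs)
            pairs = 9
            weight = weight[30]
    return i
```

Transformed code:
def adj(pairs, weight, i):
    i = i + 9
    if 23 >= 4 >= weight:
        raise ValueError(i)
    else:
        pairs = pairs[pairs]
    pairs = pairs + pairs
    pairs = pairs > weight
    weight = emit(weight)
    pairs = pairs - weight % weight
    for pos in i:
        pairs = emit(print(weight))
        if weight < 0:
            continue
    return i

pairs = pairs + pairs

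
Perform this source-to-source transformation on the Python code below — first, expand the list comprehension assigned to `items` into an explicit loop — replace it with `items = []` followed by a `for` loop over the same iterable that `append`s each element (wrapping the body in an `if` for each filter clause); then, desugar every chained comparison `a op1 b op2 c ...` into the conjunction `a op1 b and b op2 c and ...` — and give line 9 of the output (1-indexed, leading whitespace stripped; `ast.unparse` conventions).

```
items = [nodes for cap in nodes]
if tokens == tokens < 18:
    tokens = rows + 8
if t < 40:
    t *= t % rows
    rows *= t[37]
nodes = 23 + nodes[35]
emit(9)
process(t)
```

nodes = 23 + nodes[35]

Transformed code:
items = []
for cap in nodes:
    items.append(nodes)
if tokens == tokens and tokens < 18:
    tokens = rows + 8
if t < 40:
    t *= t % rows
    rows *= t[37]
nodes = 23 + nodes[35]
emit(9)
process(t)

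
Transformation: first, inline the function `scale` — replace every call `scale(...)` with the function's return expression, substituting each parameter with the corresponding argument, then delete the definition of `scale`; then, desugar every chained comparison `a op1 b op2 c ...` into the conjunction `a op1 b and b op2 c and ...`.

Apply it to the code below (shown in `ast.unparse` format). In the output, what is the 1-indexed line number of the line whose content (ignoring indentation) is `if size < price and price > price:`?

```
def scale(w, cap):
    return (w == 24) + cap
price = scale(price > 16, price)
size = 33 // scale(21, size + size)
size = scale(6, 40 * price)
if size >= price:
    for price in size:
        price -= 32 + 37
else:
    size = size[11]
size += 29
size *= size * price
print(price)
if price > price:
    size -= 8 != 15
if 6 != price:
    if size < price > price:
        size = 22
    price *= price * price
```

15

Transformed code:
price = ((price > 16) == 24) + price
size = 33 // ((21 == 24) + (size + size))
size = (6 == 24) + 40 * price
if size >= price:
    for price in size:
        price -= 32 + 37
else:
    size = size[11]
size += 29
size *= size * price
print(price)
if price > price:
    size -= 8 != 15
if 6 != price:
    if size < price and price > price:
        size = 22
    price *= price * price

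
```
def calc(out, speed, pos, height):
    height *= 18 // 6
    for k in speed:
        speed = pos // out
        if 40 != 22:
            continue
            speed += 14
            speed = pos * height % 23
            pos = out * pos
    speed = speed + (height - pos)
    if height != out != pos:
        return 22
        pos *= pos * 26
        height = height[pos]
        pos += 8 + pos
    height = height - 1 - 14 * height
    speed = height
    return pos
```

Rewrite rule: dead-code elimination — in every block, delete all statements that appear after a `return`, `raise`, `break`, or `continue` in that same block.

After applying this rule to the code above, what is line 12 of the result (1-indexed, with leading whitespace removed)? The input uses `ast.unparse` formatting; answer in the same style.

Transformed code:
def calc(out, speed, pos, height):
    height *= 18 // 6
    for k in speed:
        speed = pos // out
        if 40 != 22:
            continue
    speed = speed + (height - pos)
    if height != out != pos:
        return 22
    height = height - 1 - 14 * height
    speed = height
    return pos

return pos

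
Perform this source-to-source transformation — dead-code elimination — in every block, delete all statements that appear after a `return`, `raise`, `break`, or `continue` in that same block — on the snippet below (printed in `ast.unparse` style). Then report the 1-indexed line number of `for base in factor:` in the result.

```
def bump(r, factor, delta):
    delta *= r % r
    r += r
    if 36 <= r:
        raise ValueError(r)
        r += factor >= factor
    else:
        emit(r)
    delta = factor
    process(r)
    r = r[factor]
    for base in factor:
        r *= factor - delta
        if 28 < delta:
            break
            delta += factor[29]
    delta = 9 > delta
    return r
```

Transformed code:
def bump(r, factor, delta):
    delta *= r % r
    r += r
    if 36 <= r:
        raise ValueError(r)
    else:
        emit(r)
    delta = factor
    process(r)
    r = r[factor]
    for base in factor:
        r *= factor - delta
        if 28 < delta:
            break
    delta = 9 > delta
    return r

11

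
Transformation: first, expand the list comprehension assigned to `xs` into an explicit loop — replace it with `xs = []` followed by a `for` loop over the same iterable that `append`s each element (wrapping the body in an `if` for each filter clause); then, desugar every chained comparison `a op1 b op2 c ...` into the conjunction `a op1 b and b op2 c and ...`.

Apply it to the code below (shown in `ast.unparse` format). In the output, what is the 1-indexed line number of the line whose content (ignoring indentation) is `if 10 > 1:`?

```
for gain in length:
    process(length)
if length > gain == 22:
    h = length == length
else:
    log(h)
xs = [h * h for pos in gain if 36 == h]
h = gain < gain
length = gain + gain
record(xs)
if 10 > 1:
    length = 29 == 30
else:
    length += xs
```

14

Transformed code:
for gain in length:
    process(length)
if length > gain and gain == 22:
    h = length == length
else:
    log(h)
xs = []
for pos in gain:
    if 36 == h:
        xs.append(h * h)
h = gain < gain
length = gain + gain
record(xs)
if 10 > 1:
    length = 29 == 30
else:
    length += xs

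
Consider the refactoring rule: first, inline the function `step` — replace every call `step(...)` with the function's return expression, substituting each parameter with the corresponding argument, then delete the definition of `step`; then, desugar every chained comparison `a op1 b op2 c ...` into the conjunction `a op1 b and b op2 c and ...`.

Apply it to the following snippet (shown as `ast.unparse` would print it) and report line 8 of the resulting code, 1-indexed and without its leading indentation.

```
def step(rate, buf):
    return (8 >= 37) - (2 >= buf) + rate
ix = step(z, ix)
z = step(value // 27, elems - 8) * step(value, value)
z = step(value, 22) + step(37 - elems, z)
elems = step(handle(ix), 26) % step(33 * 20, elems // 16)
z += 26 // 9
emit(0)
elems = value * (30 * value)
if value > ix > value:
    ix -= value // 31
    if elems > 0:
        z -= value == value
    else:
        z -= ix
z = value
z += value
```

if value > ix and ix > value:

Transformed code:
ix = (8 >= 37) - (2 >= ix) + z
z = ((8 >= 37) - (2 >= elems - 8) + value // 27) * ((8 >= 37) - (2 >= value) + value)
z = (8 >= 37) - (2 >= 22) + value + ((8 >= 37) - (2 >= z) + (37 - elems))
elems = ((8 >= 37) - (2 >= 26) + handle(ix)) % ((8 >= 37) - (2 >= elems // 16) + 33 * 20)
z += 26 // 9
emit(0)
elems = value * (30 * value)
if value > ix and ix > value:
    ix -= value // 31
    if elems > 0:
        z -= value == value
    else:
        z -= ix
z = value
z += value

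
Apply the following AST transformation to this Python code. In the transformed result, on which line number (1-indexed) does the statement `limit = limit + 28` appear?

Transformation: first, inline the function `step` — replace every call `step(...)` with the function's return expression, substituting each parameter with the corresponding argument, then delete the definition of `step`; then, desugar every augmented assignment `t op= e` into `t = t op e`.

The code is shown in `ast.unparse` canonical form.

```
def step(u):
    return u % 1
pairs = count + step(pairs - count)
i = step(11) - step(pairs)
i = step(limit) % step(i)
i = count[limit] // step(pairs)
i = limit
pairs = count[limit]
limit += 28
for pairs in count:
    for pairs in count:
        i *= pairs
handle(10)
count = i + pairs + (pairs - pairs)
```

7

Transformed code:
pairs = count + (pairs - count) % 1
i = 11 % 1 - pairs % 1
i = limit % 1 % (i % 1)
i = count[limit] // (pairs % 1)
i = limit
pairs = count[limit]
limit = limit + 28
for pairs in count:
    for pairs in count:
        i = i * pairs
handle(10)
count = i + pairs + (pairs - pairs)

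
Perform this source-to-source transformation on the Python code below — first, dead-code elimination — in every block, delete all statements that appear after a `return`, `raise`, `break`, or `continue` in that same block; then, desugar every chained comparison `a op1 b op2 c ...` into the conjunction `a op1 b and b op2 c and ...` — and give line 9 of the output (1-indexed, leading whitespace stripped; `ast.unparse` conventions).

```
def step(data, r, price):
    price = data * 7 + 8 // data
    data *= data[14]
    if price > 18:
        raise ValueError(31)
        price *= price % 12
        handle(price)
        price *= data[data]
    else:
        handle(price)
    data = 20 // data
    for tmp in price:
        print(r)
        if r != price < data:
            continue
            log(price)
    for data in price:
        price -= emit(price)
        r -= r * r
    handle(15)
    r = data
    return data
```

for tmp in price:

Transformed code:
def step(data, r, price):
    price = data * 7 + 8 // data
    data *= data[14]
    if price > 18:
        raise ValueError(31)
    else:
        handle(price)
    data = 20 // data
    for tmp in price:
        print(r)
        if r != price and price < data:
            continue
    for data in price:
        price -= emit(price)
        r -= r * r
    handle(15)
    r = data
    return data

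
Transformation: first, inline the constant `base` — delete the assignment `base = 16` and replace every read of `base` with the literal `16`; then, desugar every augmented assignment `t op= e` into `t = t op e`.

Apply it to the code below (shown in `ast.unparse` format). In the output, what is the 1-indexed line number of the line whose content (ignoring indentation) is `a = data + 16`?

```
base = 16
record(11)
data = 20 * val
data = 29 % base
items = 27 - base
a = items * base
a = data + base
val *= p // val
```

Transformed code:
record(11)
data = 20 * val
data = 29 % 16
items = 27 - 16
a = items * 16
a = data + 16
val = val * (p // val)

6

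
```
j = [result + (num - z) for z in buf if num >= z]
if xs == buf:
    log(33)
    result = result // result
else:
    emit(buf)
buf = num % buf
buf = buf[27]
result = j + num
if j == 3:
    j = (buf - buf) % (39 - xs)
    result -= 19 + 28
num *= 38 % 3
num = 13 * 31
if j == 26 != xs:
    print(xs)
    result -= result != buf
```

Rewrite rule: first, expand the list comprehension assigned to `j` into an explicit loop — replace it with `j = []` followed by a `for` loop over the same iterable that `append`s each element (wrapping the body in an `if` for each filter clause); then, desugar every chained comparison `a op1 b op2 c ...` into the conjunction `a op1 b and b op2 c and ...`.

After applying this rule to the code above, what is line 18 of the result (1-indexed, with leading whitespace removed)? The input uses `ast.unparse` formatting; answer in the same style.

Transformed code:
j = []
for z in buf:
    if num >= z:
        j.append(result + (num - z))
if xs == buf:
    log(33)
    result = result // result
else:
    emit(buf)
buf = num % buf
buf = buf[27]
result = j + num
if j == 3:
    j = (buf - buf) % (39 - xs)
    result -= 19 + 28
num *= 38 % 3
num = 13 * 31
if j == 26 and 26 != xs:
    print(xs)
    result -= result != buf

if j == 26 and 26 != xs:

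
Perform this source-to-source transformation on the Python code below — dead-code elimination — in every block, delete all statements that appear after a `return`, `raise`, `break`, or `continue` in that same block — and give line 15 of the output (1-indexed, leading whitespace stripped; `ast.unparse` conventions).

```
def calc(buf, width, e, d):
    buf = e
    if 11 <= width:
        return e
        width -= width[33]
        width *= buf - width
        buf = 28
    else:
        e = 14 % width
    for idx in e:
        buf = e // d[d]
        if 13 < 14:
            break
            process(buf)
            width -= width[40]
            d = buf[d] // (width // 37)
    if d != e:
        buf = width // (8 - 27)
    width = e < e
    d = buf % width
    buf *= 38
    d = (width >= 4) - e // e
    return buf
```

Transformed code:
def calc(buf, width, e, d):
    buf = e
    if 11 <= width:
        return e
    else:
        e = 14 % width
    for idx in e:
        buf = e // d[d]
        if 13 < 14:
            break
    if d != e:
        buf = width // (8 - 27)
    width = e < e
    d = buf % width
    buf *= 38
    d = (width >= 4) - e // e
    return buf

buf *= 38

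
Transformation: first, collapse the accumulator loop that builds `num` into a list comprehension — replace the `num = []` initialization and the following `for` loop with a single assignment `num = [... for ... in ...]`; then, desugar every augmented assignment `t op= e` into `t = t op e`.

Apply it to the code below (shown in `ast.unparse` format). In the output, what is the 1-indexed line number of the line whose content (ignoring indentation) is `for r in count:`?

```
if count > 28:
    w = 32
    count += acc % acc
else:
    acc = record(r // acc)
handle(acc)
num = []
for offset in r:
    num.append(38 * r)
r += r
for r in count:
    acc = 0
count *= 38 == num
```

Transformed code:
if count > 28:
    w = 32
    count = count + acc % acc
else:
    acc = record(r // acc)
handle(acc)
num = [38 * r for offset in r]
r = r + r
for r in count:
    acc = 0
count = count * (38 == num)

9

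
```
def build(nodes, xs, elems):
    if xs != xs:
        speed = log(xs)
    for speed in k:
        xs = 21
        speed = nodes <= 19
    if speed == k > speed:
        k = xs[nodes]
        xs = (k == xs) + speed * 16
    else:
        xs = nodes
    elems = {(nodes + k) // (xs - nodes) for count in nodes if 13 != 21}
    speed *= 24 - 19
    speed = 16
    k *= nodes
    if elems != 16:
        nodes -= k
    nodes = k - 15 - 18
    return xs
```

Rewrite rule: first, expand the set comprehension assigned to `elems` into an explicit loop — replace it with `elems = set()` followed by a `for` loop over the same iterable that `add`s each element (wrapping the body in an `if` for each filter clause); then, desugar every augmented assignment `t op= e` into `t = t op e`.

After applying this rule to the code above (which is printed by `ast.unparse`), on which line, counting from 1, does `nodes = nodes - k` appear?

20

Transformed code:
def build(nodes, xs, elems):
    if xs != xs:
        speed = log(xs)
    for speed in k:
        xs = 21
        speed = nodes <= 19
    if speed == k > speed:
        k = xs[nodes]
        xs = (k == xs) + speed * 16
    else:
        xs = nodes
    elems = set()
    for count in nodes:
        if 13 != 21:
            elems.add((nodes + k) // (xs - nodes))
    speed = speed * (24 - 19)
    speed = 16
    k = k * nodes
    if elems != 16:
        nodes = nodes - k
    nodes = k - 15 - 18
    return xs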